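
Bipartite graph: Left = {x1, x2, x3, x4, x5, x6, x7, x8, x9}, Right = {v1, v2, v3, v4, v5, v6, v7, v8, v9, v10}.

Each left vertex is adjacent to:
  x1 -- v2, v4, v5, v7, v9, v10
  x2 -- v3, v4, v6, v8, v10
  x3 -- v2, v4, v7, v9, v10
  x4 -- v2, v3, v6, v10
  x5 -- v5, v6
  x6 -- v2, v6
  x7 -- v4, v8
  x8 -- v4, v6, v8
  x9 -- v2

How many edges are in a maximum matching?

9

For example, pair x1→v7, x2→v3, x3→v9, x4→v10, x5→v5, x6→v6, x7→v8, x8→v4, x9→v2.
This saturates every left vertex, so 9 is the maximum.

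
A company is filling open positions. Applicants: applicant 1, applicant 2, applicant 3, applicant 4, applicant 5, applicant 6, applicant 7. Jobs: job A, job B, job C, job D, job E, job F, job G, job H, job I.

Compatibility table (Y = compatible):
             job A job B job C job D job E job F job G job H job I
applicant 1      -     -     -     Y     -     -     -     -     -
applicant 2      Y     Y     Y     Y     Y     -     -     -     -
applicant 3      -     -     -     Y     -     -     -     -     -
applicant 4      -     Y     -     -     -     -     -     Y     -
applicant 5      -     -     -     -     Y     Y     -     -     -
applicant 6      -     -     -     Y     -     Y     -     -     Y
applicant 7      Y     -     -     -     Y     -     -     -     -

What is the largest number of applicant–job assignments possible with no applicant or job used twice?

For example, pair applicant 1→job D, applicant 2→job B, applicant 4→job H, applicant 5→job E, applicant 6→job F, applicant 7→job A.
The set {applicant 1, applicant 3} has only 1 neighbour ({job D}), so by Hall's theorem at most 6 of the 7 applicants can be matched.

6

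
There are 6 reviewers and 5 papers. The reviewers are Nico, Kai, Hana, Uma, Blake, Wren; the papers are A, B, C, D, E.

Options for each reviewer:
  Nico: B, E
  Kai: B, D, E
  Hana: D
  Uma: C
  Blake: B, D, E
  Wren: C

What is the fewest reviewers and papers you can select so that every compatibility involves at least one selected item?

4

The 4 edges Nico–E, Kai–B, Hana–D, Uma–C form a matching, so any vertex cover needs at least 4 vertices (one per matched edge).
Conversely {B, C, D, E} meets every edge and has exactly 4 vertices, so 4 is optimal.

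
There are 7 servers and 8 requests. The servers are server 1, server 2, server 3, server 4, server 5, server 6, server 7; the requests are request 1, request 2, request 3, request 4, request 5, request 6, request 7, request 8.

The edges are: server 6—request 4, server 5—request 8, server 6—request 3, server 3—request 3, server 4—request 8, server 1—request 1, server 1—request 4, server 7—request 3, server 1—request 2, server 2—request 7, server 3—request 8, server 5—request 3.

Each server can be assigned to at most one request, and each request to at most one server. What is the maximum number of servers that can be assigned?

5

A valid assignment of size 5: server 1→request 2, server 2→request 7, server 3→request 3, server 4→request 8, server 6→request 4.
The set {server 3, server 4, server 5, server 7} has only 2 neighbours ({request 3, request 8}), so by Hall's theorem at most 5 of the 7 servers can be matched.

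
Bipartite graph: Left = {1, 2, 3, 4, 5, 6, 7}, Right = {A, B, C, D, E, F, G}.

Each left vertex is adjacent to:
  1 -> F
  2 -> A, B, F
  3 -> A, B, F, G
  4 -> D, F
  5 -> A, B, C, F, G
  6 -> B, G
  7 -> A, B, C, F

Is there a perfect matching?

The set {1, 2, 3, 5, 6, 7} has only 5 neighbours ({A, B, C, F, G}), so by Hall's theorem at most 6 of the 7 left vertices can be matched.
Hence no matching covers every left vertex.

No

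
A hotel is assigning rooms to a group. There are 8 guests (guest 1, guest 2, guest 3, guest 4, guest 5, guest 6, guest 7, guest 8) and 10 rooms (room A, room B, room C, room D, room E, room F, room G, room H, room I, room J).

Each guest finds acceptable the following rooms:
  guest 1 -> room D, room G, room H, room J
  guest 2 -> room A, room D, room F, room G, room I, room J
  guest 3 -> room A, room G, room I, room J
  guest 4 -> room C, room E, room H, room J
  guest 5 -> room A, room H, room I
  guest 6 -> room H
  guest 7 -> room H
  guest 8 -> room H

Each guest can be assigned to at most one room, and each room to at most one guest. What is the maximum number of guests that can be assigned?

6

One maximum matching: guest 1–room J, guest 2–room D, guest 3–room G, guest 4–room E, guest 5–room I, guest 6–room H.
The set {guest 6, guest 7, guest 8} has only 1 neighbour ({room H}), so by Hall's theorem at most 6 of the 8 guests can be matched.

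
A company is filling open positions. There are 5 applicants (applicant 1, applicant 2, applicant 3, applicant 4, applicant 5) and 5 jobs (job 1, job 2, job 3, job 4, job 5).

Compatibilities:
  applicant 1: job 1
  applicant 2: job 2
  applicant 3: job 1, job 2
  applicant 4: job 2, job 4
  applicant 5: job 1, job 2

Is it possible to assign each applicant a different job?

No

The set {applicant 1, applicant 2, applicant 3, applicant 5} has only 2 neighbours ({job 1, job 2}), so by Hall's theorem at most 3 of the 5 applicants can be matched.
Hence no matching covers every applicant.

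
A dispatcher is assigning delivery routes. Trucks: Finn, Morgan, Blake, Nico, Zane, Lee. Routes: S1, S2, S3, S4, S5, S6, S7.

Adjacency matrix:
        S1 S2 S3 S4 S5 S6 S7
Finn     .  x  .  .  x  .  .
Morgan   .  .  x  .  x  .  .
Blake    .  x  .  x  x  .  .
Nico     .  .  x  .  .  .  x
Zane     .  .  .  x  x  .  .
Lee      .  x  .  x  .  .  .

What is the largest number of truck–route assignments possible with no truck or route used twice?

5

A valid assignment of size 5: Finn→S5, Morgan→S3, Blake→S2, Nico→S7, Zane→S4.
The set {Finn, Blake, Zane, Lee} has only 3 neighbours ({S2, S4, S5}), so by Hall's theorem at most 5 of the 6 trucks can be matched.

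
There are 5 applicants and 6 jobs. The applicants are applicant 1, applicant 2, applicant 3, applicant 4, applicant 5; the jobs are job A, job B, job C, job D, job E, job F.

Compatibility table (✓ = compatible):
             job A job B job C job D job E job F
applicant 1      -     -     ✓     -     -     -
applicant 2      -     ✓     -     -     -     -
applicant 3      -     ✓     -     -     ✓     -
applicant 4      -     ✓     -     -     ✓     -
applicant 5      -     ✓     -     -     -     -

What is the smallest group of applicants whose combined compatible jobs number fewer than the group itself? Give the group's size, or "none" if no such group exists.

Take S = {applicant 2, applicant 5}. Its neighbourhood is {job B}, so |N(S)| = 1 < |S| = 2.
No single vertex violates Hall's condition since each has at least one neighbour, so 2 is the minimum.

2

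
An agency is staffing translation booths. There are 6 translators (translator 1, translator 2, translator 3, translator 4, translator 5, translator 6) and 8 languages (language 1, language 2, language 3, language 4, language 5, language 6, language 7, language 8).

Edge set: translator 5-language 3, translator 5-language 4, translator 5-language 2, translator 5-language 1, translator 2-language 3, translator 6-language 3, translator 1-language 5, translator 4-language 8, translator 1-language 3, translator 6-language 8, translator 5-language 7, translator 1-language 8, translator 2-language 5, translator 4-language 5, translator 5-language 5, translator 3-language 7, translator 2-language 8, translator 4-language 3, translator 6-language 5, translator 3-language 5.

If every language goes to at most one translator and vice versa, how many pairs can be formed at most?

One maximum matching: translator 1-language 5, translator 2-language 3, translator 3-language 7, translator 4-language 8, translator 5-language 2.
The set {translator 1, translator 2, translator 4, translator 6} has only 3 neighbours ({language 3, language 5, language 8}), so by Hall's theorem at most 5 of the 6 translators can be matched.

5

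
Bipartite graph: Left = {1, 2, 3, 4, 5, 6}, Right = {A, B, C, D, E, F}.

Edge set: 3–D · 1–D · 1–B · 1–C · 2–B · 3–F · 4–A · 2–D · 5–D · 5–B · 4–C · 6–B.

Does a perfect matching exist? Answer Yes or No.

The set {2, 5, 6} has only 2 neighbours ({B, D}), so by Hall's theorem at most 5 of the 6 left vertices can be matched.
Hence no matching covers every left vertex.

No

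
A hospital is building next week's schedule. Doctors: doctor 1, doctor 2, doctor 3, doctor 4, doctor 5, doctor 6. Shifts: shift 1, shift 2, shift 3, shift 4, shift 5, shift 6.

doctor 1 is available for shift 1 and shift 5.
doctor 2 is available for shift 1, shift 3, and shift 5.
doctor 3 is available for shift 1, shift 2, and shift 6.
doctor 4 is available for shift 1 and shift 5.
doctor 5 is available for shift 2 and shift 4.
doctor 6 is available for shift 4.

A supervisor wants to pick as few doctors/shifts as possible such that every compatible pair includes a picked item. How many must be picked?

6

A maximum matching has 6 edges (e.g. doctor 1–shift 1, doctor 2–shift 3, doctor 3–shift 6, doctor 4–shift 5, doctor 5–shift 2, doctor 6–shift 4).
By König's theorem the minimum vertex cover has the same size. One such cover is {doctor 1, doctor 2, doctor 3, doctor 4, doctor 5, doctor 6}.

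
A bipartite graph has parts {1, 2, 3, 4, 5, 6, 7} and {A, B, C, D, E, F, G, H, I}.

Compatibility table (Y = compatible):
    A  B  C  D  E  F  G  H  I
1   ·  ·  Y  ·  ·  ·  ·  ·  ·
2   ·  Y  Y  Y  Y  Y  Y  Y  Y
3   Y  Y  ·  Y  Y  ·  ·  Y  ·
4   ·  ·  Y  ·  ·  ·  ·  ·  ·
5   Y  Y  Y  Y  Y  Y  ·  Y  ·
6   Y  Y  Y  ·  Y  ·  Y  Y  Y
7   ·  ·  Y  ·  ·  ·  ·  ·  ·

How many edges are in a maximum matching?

5

One maximum matching: 1-C, 2-E, 3-A, 5-H, 6-G.
The set {1, 4, 7} has only 1 neighbour ({C}), so by Hall's theorem at most 5 of the 7 left vertices can be matched.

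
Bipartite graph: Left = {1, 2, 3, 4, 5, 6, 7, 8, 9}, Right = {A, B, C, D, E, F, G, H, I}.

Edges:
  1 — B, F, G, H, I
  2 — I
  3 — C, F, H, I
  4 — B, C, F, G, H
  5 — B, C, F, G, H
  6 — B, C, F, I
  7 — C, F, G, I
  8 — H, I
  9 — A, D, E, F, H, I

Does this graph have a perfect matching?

The set {1, 2, 3, 4, 5, 6, 7, 8} has only 6 neighbours ({B, C, F, G, H, I}), so by Hall's theorem at most 7 of the 9 left vertices can be matched.
Hence no matching covers every left vertex.

No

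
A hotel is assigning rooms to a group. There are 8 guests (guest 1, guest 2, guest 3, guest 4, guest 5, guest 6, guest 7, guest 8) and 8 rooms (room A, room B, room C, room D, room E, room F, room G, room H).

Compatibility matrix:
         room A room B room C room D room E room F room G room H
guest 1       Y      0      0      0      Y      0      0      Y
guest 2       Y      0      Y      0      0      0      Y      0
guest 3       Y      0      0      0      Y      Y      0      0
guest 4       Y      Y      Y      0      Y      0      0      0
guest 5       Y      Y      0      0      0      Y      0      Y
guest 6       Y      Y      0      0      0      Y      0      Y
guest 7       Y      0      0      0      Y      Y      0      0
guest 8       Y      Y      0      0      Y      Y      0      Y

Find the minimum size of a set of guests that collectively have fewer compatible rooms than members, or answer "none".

Take S = {guest 1, guest 3, guest 5, guest 6, guest 7, guest 8}. Its neighbourhood is {room A, room B, room E, room F, room H}, so |N(S)| = 5 < |S| = 6.
Every subset of size less than 6 has at least as many neighbours as members, so 6 is the minimum.

6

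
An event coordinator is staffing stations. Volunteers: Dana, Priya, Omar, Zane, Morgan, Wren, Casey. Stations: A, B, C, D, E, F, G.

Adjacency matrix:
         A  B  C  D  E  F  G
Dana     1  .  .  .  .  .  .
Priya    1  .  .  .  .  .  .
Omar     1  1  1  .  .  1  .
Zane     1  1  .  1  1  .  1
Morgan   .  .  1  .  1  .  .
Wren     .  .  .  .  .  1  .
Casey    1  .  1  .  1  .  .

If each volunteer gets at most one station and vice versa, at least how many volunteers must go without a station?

One maximum matching: Dana→A, Omar→B, Zane→G, Morgan→C, Wren→F, Casey→E.
The set {Dana, Priya} has only 1 neighbour ({A}), so by Hall's theorem at most 6 of the 7 volunteers can be matched.
That matches 6 of the 7, leaving 1 unmatched; no matching can do better.

1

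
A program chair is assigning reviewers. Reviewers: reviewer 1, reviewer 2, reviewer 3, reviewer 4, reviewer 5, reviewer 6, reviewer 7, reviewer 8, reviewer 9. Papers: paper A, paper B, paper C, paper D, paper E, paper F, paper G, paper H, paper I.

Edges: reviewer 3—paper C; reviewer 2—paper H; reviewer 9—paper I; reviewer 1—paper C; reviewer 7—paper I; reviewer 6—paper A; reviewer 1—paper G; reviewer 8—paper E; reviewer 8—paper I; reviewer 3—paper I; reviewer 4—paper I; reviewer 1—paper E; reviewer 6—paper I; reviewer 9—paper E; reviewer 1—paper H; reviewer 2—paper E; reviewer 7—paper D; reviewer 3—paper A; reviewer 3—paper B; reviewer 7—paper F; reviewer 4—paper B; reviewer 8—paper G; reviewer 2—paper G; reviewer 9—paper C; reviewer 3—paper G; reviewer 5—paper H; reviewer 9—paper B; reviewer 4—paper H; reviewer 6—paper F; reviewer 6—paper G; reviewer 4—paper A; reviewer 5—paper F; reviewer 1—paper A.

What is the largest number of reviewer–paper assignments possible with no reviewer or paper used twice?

One maximum matching: reviewer 1→paper C, reviewer 2→paper G, reviewer 3→paper B, reviewer 4→paper A, reviewer 5→paper H, reviewer 6→paper F, reviewer 7→paper D, reviewer 8→paper E, reviewer 9→paper I.
All 9 reviewers are matched, so no larger matching exists.

9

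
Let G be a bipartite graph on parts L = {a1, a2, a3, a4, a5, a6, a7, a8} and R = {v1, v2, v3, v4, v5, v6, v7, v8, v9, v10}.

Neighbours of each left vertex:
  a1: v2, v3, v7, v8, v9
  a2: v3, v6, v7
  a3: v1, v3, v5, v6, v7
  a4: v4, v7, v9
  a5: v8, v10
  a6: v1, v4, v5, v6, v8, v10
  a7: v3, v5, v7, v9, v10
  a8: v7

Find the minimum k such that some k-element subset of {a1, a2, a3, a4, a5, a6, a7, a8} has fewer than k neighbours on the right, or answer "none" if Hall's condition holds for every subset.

A matching saturating every left vertex exists, for instance a1→v2, a2→v6, a3→v1, a4→v4, a5→v8, a6→v10, a7→v3, a8→v7.
By Hall's marriage theorem, this means |N(S)| ≥ |S| for every subset S, so no violating subset exists.

none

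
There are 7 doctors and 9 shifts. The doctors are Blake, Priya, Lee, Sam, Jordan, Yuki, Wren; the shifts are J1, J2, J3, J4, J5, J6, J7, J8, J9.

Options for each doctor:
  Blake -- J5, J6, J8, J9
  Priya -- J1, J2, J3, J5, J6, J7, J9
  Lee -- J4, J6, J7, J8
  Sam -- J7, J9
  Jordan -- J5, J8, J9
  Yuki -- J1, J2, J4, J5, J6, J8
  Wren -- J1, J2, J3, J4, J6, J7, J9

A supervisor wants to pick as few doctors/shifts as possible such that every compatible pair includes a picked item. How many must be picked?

{Blake, Priya, Lee, Sam, Jordan, Yuki, Wren} is a vertex cover of size 7: every edge has an endpoint in this set.
No smaller cover exists because Blake–J5, Priya–J9, Lee–J4, Sam–J7, Jordan–J8, Yuki–J2, Wren–J6 is a matching of size 7, and a cover must include an endpoint of each of these disjoint edges (König's theorem).

7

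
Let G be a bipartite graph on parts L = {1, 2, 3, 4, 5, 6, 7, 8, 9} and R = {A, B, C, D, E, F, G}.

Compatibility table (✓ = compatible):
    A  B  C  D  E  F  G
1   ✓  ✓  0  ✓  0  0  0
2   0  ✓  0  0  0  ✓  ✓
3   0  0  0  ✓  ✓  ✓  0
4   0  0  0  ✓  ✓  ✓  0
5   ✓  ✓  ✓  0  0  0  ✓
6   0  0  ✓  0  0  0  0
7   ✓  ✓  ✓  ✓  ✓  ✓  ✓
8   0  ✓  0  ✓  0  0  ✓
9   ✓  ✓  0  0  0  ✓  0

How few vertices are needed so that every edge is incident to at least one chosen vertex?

{A, B, C, D, E, F, G} is a vertex cover of size 7: every edge has an endpoint in this set.
No smaller cover exists because 1–D, 2–B, 3–E, 4–F, 5–A, 6–C, 7–G is a matching of size 7, and a cover must include an endpoint of each of these disjoint edges (König's theorem).

7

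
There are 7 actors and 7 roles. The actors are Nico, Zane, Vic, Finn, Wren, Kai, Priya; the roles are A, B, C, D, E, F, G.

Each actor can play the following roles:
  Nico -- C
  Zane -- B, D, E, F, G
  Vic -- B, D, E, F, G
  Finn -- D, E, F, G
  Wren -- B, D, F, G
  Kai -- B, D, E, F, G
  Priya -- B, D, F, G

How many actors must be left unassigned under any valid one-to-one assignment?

1

A valid assignment of size 6: Nico-C, Zane-B, Vic-E, Finn-D, Wren-F, Kai-G.
The set {Zane, Vic, Finn, Wren, Kai, Priya} has only 5 neighbours ({B, D, E, F, G}), so by Hall's theorem at most 6 of the 7 actors can be matched.
That matches 6 of the 7, leaving 1 unmatched; no matching can do better.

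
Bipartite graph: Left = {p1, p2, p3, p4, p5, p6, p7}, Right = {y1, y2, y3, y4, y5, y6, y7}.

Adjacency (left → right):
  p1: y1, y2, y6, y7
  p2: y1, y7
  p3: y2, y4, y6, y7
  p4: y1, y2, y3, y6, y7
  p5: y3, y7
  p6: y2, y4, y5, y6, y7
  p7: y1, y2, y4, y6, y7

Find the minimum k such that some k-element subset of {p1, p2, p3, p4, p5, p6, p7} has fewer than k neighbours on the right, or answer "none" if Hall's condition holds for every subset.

none

A matching saturating every left vertex exists, for instance p1→y2, p2→y1, p3→y4, p4→y6, p5→y3, p6→y5, p7→y7.
By Hall's marriage theorem, this means |N(S)| ≥ |S| for every subset S, so no violating subset exists.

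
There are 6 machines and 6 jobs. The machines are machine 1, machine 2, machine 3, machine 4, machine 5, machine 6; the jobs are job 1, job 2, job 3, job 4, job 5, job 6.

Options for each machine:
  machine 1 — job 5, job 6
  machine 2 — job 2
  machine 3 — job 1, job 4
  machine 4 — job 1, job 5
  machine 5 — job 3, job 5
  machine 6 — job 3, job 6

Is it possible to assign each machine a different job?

Yes

One maximum matching: machine 1-job 6, machine 2-job 2, machine 3-job 4, machine 4-job 1, machine 5-job 5, machine 6-job 3.
All 6 machines are covered.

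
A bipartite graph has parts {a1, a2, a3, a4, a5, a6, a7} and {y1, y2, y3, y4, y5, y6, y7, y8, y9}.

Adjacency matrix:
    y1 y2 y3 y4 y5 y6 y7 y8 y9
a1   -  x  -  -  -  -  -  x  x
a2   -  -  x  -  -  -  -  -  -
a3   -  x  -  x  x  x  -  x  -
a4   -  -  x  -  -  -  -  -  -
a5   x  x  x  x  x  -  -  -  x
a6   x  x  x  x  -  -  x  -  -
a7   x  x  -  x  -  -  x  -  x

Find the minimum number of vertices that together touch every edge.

6

A maximum matching has 6 edges (e.g. a1–y8, a2–y3, a3–y6, a5–y9, a6–y4, a7–y7).
By König's theorem the minimum vertex cover has the same size. One such cover is {a1, a3, a5, a6, a7, y3}.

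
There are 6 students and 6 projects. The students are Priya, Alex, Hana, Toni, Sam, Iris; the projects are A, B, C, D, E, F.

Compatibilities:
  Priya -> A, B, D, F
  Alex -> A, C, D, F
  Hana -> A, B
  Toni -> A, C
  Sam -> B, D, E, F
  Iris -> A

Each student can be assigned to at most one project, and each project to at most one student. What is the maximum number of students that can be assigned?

A valid assignment of size 6: Priya→F, Alex→D, Hana→B, Toni→C, Sam→E, Iris→A.
All 6 students are matched, so no larger matching exists.

6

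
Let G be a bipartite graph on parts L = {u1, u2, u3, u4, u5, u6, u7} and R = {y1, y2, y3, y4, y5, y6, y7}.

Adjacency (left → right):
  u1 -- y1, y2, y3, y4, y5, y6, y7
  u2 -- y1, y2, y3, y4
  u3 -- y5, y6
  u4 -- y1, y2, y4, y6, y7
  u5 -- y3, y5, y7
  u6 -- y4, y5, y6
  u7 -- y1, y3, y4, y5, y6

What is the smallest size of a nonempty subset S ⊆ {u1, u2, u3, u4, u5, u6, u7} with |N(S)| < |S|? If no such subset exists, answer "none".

A matching saturating every left vertex exists, for instance u1→y7, u2→y2, u3→y5, u4→y1, u5→y3, u6→y4, u7→y6.
By Hall's marriage theorem, this means |N(S)| ≥ |S| for every subset S, so no violating subset exists.

none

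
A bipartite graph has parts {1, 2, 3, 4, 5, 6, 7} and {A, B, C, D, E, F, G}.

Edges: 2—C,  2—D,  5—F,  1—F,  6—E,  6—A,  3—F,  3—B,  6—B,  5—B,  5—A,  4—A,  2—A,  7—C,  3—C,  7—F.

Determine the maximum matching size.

For example, pair 1–F, 2–D, 3–C, 4–A, 5–B, 6–E.
The set {1, 3, 4, 5, 7} has only 4 neighbours ({A, B, C, F}), so by Hall's theorem at most 6 of the 7 left vertices can be matched.

6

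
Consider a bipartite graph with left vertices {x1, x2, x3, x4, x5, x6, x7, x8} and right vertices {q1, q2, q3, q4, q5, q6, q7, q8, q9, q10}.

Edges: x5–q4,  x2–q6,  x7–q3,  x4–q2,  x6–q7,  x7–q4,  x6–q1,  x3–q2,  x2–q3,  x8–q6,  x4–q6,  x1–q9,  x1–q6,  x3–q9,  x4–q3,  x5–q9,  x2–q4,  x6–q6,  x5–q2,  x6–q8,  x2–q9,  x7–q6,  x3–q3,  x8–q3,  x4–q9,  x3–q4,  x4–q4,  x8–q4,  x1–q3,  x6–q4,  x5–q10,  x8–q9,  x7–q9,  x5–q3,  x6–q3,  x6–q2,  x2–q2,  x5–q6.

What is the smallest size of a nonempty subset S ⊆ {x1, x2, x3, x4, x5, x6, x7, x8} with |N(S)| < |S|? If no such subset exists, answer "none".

6

Take S = {x1, x2, x3, x4, x7, x8}. Its neighbourhood is {q2, q3, q4, q6, q9}, so |N(S)| = 5 < |S| = 6.
Every subset of size less than 6 has at least as many neighbours as members, so 6 is the minimum.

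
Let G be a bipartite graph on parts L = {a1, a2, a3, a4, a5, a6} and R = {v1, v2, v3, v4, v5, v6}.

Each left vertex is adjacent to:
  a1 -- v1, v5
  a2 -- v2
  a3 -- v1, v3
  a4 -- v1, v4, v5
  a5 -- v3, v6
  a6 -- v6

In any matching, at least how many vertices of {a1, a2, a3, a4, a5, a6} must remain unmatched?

0

A valid assignment of size 6: a1–v5, a2–v2, a3–v1, a4–v4, a5–v3, a6–v6.
All 6 left vertices are matched, so no larger matching exists.
That matches 6 of the 6, leaving 0 unmatched; no matching can do better.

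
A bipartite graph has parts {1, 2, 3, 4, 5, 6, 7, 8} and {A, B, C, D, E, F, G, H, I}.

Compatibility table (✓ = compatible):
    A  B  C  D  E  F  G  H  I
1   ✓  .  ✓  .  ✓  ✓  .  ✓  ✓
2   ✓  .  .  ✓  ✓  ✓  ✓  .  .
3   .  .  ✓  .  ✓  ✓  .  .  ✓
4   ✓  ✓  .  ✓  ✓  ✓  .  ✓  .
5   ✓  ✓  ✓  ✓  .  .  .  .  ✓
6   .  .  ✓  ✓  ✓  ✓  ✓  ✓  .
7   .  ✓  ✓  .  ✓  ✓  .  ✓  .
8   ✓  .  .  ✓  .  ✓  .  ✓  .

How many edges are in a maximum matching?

8

A valid assignment of size 8: 1–A, 2–D, 3–C, 4–E, 5–B, 6–G, 7–H, 8–F.
This saturates every left vertex, so 8 is the maximum.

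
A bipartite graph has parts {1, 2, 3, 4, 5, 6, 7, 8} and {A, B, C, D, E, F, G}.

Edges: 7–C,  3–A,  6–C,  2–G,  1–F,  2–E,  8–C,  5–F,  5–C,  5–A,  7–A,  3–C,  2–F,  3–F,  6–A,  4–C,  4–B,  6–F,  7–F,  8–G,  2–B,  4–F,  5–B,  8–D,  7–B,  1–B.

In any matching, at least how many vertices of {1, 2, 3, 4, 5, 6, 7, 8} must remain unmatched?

For example, pair 1→F, 2→E, 3→A, 4→C, 5→B, 8→G.
The set {1, 3, 4, 5, 6, 7} has only 4 neighbours ({A, B, C, F}), so by Hall's theorem at most 6 of the 8 left vertices can be matched.
That matches 6 of the 8, leaving 2 unmatched; no matching can do better.

2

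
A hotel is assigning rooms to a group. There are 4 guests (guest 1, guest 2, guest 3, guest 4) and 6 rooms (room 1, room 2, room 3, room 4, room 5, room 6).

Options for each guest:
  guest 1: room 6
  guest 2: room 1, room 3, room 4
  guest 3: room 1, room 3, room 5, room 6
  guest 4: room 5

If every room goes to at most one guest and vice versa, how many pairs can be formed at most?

One maximum matching: guest 1-room 6, guest 2-room 4, guest 3-room 3, guest 4-room 5.
This saturates every guest, so 4 is the maximum.

4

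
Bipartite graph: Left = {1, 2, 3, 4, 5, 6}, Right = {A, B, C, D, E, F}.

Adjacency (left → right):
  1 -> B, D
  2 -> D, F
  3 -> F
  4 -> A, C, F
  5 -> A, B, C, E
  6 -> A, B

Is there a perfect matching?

Yes

One maximum matching: 1-B, 2-D, 3-F, 4-C, 5-E, 6-A.
Every left vertex is matched, so this is a perfect matching.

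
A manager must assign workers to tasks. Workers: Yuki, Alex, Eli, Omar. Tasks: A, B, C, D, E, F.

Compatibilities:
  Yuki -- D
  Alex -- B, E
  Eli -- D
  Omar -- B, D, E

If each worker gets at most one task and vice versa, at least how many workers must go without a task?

One maximum matching: Yuki–D, Alex–E, Omar–B.
The set {Yuki, Eli} has only 1 neighbour ({D}), so by Hall's theorem at most 3 of the 4 workers can be matched.
That matches 3 of the 4, leaving 1 unmatched; no matching can do better.

1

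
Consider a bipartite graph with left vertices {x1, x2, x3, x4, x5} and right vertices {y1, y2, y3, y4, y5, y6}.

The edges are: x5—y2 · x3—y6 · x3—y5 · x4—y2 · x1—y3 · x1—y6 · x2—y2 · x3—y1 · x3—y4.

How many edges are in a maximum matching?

3

A valid assignment of size 3: x1–y3, x2–y2, x3–y1.
The set {x2, x4, x5} has only 1 neighbour ({y2}), so by Hall's theorem at most 3 of the 5 left vertices can be matched.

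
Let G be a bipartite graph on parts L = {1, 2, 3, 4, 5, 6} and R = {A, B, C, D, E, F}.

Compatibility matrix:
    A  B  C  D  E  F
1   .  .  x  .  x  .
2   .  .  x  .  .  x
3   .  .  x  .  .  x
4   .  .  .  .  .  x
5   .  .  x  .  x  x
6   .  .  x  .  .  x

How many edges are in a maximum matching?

3

For example, pair 1–E, 2–C, 3–F.
The set {1, 2, 3, 4, 5, 6} has only 3 neighbours ({C, E, F}), so by Hall's theorem at most 3 of the 6 left vertices can be matched.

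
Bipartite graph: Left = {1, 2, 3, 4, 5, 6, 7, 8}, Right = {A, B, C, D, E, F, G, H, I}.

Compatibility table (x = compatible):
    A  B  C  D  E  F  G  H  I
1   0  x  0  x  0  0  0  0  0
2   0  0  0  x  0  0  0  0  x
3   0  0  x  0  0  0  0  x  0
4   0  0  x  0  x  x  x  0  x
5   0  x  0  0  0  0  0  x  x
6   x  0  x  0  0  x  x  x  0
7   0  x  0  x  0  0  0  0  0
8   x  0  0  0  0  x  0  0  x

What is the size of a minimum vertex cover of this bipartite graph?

A maximum matching has 8 edges (e.g. 1–D, 2–I, 3–C, 4–E, 5–H, 6–G, 7–B, 8–F).
By König's theorem the minimum vertex cover has the same size. One such cover is {1, 2, 3, 4, 5, 6, 7, 8}.

8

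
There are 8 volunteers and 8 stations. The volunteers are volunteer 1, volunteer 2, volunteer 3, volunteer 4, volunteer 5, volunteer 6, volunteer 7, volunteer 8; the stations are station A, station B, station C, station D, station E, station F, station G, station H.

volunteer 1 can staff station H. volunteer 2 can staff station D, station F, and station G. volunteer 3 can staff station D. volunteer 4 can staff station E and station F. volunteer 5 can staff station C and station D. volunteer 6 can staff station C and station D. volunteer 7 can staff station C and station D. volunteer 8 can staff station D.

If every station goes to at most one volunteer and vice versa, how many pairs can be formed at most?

For example, pair volunteer 1→station H, volunteer 2→station G, volunteer 3→station D, volunteer 4→station F, volunteer 5→station C.
The set {volunteer 3, volunteer 5, volunteer 6, volunteer 7, volunteer 8} has only 2 neighbours ({station C, station D}), so by Hall's theorem at most 5 of the 8 volunteers can be matched.

5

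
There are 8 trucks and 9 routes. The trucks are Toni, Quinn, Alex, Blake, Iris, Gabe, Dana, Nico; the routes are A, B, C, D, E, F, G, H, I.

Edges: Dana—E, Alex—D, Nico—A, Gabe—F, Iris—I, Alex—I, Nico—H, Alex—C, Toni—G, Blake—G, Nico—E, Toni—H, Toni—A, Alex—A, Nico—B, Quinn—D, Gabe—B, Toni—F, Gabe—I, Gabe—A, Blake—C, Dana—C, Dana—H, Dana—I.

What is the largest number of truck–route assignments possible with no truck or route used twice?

For example, pair Toni-G, Quinn-D, Alex-A, Blake-C, Iris-I, Gabe-F, Dana-E, Nico-B.
This saturates every truck, so 8 is the maximum.

8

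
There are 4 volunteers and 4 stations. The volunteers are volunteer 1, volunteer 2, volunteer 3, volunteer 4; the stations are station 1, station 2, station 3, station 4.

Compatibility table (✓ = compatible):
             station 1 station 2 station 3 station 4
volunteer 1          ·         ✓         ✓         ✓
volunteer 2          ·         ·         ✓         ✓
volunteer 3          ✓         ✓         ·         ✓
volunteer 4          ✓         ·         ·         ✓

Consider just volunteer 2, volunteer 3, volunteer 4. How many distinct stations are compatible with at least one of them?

The union of neighbours of {volunteer 2, volunteer 3, volunteer 4} is {station 1, station 2, station 3, station 4}, which has 4 elements.
Since |N(S)| = 4 ≥ |S| = 3, Hall's condition holds for this subset.

4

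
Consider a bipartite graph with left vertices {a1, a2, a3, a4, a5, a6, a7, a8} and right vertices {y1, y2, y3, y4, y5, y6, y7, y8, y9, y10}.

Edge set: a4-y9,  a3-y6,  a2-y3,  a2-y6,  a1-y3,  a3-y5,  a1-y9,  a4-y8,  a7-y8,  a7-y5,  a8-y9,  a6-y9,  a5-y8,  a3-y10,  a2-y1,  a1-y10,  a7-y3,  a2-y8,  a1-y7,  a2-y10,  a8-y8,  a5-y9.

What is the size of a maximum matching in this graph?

6

A valid assignment of size 6: a1→y10, a2→y1, a3→y6, a4→y9, a5→y8, a7→y3.
The set {a4, a5, a6, a8} has only 2 neighbours ({y8, y9}), so by Hall's theorem at most 6 of the 8 left vertices can be matched.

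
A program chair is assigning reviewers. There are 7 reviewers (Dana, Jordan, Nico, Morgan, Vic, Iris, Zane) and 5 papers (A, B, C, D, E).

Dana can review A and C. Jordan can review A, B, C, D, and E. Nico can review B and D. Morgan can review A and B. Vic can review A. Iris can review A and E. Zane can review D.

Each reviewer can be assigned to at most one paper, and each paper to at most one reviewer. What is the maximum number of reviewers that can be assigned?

5

A valid assignment of size 5: Dana→C, Jordan→E, Nico→D, Morgan→B, Vic→A.
The set {Dana, Jordan, Nico, Morgan, Vic, Iris, Zane} has only 5 neighbours ({A, B, C, D, E}), so by Hall's theorem at most 5 of the 7 reviewers can be matched.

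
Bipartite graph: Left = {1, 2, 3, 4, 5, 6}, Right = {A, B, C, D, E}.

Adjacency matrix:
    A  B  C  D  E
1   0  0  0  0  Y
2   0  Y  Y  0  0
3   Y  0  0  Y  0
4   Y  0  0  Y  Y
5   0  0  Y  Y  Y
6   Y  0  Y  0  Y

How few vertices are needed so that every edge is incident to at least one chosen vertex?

A maximum matching has 5 edges (e.g. 1–E, 2–B, 3–A, 4–D, 5–C).
By König's theorem the minimum vertex cover has the same size. One such cover is {2, A, C, D, E}.

5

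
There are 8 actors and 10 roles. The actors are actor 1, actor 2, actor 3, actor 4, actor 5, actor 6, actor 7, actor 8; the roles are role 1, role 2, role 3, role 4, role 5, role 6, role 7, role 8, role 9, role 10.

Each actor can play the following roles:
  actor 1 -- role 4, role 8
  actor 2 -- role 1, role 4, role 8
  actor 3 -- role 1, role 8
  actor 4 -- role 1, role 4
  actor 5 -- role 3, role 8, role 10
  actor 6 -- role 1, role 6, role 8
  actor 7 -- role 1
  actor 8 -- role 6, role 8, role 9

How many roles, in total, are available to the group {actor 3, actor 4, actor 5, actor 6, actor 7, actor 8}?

The union of neighbours of {actor 3, actor 4, actor 5, actor 6, actor 7, actor 8} is {role 1, role 3, role 4, role 6, role 8, role 9, role 10}, which has 7 elements.
Since |N(S)| = 7 ≥ |S| = 6, Hall's condition holds for this subset.

7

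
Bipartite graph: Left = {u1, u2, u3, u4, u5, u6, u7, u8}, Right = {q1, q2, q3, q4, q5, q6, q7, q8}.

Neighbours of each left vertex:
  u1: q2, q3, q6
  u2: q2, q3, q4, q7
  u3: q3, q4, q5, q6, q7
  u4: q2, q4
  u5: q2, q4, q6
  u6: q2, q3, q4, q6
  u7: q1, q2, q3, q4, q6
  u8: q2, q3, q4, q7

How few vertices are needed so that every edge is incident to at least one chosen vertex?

{u3, u7, q2, q3, q4, q6, q7} is a vertex cover of size 7: every edge has an endpoint in this set.
No smaller cover exists because u1–q3, u2–q7, u3–q5, u4–q4, u5–q2, u6–q6, u7–q1 is a matching of size 7, and a cover must include an endpoint of each of these disjoint edges (König's theorem).

7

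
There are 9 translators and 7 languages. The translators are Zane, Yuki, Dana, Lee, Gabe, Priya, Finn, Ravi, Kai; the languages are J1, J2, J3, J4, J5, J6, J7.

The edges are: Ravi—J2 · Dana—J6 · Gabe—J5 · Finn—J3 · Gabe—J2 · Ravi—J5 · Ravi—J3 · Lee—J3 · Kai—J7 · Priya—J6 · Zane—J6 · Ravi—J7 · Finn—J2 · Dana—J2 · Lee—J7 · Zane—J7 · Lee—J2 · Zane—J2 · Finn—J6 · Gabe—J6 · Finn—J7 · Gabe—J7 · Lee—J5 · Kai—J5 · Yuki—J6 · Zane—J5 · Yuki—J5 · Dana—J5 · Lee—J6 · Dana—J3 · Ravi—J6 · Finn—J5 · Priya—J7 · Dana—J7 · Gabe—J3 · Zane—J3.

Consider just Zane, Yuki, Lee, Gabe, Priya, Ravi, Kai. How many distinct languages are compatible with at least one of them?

5

The union of neighbours of {Zane, Yuki, Lee, Gabe, Priya, Ravi, Kai} is {J2, J3, J5, J6, J7}, which has 5 elements.
Since |N(S)| = 5 < |S| = 7, Hall's condition fails for this subset.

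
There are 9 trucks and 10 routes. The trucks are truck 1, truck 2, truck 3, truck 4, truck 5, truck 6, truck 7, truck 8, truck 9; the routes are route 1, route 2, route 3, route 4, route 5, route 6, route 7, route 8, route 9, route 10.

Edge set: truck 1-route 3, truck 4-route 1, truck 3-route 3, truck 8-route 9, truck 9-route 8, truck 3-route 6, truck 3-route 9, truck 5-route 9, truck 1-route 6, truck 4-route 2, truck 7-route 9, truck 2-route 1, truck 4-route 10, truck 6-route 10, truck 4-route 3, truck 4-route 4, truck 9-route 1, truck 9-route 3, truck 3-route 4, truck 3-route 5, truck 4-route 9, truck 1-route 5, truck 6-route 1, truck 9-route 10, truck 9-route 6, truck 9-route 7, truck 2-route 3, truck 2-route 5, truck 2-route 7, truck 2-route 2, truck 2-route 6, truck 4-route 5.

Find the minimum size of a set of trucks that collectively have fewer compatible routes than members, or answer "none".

Take S = {truck 5, truck 7}. Its neighbourhood is {route 9}, so |N(S)| = 1 < |S| = 2.
No single vertex violates Hall's condition since each has at least one neighbour, so 2 is the minimum.

2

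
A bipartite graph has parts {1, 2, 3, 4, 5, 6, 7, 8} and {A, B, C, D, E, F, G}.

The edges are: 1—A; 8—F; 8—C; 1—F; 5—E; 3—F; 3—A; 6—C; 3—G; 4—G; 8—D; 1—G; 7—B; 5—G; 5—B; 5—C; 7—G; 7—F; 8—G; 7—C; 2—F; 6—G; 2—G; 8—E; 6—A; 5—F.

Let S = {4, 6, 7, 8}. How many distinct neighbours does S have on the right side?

The union of neighbours of {4, 6, 7, 8} is {A, B, C, D, E, F, G}, which has 7 elements.
Since |N(S)| = 7 ≥ |S| = 4, Hall's condition holds for this subset.

7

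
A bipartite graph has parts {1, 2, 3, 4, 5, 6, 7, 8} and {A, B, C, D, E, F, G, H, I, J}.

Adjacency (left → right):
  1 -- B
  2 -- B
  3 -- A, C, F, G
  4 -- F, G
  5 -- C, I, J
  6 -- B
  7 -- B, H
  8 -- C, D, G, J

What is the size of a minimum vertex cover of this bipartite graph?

6

The 6 edges 1–B, 3–F, 4–G, 5–C, 7–H, 8–J form a matching, so any vertex cover needs at least 6 vertices (one per matched edge).
Conversely {3, 4, 5, 7, 8, B} meets every edge and has exactly 6 vertices, so 6 is optimal.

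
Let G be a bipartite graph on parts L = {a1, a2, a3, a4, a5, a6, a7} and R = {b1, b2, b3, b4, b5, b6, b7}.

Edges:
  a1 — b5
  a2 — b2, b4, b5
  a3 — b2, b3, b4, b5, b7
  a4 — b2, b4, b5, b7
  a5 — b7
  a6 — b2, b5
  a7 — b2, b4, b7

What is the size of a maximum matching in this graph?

One maximum matching: a1→b5, a2→b2, a3→b3, a4→b4, a5→b7.
The set {a1, a2, a4, a5, a6, a7} has only 4 neighbours ({b2, b4, b5, b7}), so by Hall's theorem at most 5 of the 7 left vertices can be matched.

5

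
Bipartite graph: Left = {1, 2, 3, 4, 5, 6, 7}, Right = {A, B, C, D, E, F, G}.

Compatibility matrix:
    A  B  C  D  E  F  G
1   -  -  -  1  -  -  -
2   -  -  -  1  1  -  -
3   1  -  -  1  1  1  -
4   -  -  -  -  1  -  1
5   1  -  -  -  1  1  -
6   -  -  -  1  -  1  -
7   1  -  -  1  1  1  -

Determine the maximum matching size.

5

For example, pair 1-D, 2-E, 3-A, 4-G, 5-F.
The set {1, 2, 3, 5, 6, 7} has only 4 neighbours ({A, D, E, F}), so by Hall's theorem at most 5 of the 7 left vertices can be matched.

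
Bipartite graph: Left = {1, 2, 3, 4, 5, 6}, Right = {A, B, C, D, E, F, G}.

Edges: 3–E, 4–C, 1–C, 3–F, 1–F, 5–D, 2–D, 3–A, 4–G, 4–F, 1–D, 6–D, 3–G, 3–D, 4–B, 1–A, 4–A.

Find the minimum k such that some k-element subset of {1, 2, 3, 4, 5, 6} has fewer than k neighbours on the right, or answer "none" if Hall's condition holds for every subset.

Take S = {2, 5}. Its neighbourhood is {D}, so |N(S)| = 1 < |S| = 2.
No single vertex violates Hall's condition since each has at least one neighbour, so 2 is the minimum.

2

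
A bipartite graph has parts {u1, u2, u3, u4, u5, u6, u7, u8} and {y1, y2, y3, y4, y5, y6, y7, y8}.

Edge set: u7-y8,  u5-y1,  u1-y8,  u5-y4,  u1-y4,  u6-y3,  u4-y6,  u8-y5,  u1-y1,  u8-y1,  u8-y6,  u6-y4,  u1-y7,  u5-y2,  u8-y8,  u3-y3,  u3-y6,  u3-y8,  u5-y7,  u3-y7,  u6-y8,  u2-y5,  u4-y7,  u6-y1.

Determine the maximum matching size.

8

One maximum matching: u1-y4, u2-y5, u3-y6, u4-y7, u5-y2, u6-y3, u7-y8, u8-y1.
All 8 left vertices are matched, so no larger matching exists.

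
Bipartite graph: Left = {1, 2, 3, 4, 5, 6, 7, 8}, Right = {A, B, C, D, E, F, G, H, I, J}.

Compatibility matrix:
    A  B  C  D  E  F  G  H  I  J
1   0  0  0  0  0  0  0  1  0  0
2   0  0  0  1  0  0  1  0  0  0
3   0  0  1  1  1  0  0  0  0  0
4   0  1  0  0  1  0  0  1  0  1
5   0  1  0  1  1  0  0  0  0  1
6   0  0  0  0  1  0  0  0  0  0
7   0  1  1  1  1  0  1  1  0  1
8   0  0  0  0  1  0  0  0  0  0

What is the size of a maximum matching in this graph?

One maximum matching: 1–H, 2–G, 3–C, 4–B, 5–D, 6–E, 7–J.
The set {6, 8} has only 1 neighbour ({E}), so by Hall's theorem at most 7 of the 8 left vertices can be matched.

7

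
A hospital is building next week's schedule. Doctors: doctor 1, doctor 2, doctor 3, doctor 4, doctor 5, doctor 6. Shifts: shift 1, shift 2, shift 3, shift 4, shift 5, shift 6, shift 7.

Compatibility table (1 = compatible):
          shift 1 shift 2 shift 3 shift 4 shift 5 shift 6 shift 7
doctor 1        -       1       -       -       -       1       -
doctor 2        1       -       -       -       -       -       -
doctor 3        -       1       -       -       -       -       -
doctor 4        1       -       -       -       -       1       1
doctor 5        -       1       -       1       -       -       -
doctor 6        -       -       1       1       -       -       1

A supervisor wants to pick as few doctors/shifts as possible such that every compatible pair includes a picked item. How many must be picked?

6

The 6 edges doctor 1–shift 6, doctor 2–shift 1, doctor 3–shift 2, doctor 4–shift 7, doctor 5–shift 4, doctor 6–shift 3 form a matching, so any vertex cover needs at least 6 vertices (one per matched edge).
Conversely {doctor 1, doctor 2, doctor 3, doctor 4, doctor 5, doctor 6} meets every edge and has exactly 6 vertices, so 6 is optimal.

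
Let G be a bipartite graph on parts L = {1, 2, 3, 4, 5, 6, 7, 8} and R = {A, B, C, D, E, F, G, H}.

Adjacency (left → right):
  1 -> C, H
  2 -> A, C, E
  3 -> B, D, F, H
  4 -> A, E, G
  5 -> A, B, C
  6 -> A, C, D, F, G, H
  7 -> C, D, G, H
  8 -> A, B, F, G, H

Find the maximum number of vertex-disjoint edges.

8

A valid assignment of size 8: 1-H, 2-E, 3-D, 4-A, 5-B, 6-F, 7-C, 8-G.
This saturates every left vertex, so 8 is the maximum.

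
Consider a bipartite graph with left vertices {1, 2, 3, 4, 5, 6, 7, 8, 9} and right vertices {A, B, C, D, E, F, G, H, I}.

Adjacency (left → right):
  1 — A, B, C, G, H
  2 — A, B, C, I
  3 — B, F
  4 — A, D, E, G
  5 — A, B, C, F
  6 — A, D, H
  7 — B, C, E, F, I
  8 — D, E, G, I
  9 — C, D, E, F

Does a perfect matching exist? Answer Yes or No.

A valid assignment of size 9: 1–G, 2–B, 3–F, 4–A, 5–C, 6–H, 7–I, 8–D, 9–E.
Every left vertex is matched, so this is a perfect matching.

Yes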